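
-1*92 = -92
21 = 21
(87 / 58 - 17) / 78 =-31 / 156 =-0.20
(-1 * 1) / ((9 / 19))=-19 / 9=-2.11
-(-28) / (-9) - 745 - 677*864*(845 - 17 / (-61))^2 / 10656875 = -14263007923255463 / 356888086875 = -39964.93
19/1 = 19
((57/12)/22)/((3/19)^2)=6859/792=8.66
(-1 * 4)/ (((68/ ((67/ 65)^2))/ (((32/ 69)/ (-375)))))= 143648/ 1858471875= 0.00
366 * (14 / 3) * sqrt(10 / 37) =1708 * sqrt(370) / 37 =887.95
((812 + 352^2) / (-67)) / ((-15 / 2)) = 83144 / 335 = 248.19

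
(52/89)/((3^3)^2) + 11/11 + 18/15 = 713951/324405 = 2.20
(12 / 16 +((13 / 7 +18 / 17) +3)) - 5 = 793 / 476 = 1.67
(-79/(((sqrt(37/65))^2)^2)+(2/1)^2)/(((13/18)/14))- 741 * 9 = -201419541/17797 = -11317.61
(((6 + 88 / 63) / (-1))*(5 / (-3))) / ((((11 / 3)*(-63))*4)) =-1165 / 87318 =-0.01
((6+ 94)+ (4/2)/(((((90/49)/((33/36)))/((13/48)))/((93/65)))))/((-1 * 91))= -333593/302400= -1.10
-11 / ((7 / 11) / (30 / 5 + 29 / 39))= -31823 / 273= -116.57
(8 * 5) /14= 20 /7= 2.86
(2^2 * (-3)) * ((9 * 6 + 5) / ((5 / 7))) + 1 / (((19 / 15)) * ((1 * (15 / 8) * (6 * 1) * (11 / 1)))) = -3107392 / 3135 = -991.19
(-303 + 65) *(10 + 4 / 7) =-2516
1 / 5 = 0.20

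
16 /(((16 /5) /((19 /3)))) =31.67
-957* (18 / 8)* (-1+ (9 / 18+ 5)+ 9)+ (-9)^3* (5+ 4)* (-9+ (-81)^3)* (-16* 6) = -2677896002151 / 8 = -334737000268.88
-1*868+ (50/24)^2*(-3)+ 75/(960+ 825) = -5032151/5712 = -880.98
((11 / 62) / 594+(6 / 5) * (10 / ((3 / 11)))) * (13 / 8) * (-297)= -21065759 / 992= -21235.64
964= 964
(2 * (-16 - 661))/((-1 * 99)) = 1354/99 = 13.68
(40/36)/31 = 10/279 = 0.04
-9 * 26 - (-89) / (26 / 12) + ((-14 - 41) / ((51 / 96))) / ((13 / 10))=-60236 / 221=-272.56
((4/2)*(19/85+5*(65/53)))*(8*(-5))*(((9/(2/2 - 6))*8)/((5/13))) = 19036.31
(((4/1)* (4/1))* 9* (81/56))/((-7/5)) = -7290/49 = -148.78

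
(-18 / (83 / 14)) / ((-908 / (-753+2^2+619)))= -8190 / 18841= -0.43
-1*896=-896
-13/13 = -1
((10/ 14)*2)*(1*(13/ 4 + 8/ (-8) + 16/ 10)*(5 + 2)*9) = 693/ 2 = 346.50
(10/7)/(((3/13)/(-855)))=-37050/7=-5292.86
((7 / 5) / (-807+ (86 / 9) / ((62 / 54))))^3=-29791 / 5531146894125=-0.00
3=3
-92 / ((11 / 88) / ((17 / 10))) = -6256 / 5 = -1251.20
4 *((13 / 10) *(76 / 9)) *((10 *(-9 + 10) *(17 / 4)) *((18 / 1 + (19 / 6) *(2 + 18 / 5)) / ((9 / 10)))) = 18005312 / 243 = 74095.93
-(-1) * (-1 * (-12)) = 12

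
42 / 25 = 1.68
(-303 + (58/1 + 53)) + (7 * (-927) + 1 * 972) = -5709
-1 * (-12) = 12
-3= -3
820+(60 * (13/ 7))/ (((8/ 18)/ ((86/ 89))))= 661790/ 623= 1062.26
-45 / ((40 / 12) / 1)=-27 / 2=-13.50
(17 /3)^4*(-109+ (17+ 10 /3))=-91426.28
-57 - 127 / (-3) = -44 / 3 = -14.67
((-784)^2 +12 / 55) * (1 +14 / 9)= 777540116 / 495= 1570788.11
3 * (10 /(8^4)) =0.01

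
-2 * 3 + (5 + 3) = 2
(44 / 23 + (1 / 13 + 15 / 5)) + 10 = 4482 / 299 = 14.99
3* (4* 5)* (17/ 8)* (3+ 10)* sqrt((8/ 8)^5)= 1657.50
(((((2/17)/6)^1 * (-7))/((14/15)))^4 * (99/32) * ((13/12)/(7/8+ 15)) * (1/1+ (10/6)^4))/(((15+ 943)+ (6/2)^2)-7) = 6309875/7038406877184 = 0.00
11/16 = 0.69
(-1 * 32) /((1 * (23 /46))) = -64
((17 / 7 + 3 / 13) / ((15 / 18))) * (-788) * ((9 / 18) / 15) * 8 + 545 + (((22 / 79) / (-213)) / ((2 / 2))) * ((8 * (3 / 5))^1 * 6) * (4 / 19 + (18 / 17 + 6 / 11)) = -517873656591 / 4121633425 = -125.65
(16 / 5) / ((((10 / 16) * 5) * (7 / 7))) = 128 / 125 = 1.02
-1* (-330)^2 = -108900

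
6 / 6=1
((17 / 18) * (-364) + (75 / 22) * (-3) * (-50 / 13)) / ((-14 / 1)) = 391817 / 18018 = 21.75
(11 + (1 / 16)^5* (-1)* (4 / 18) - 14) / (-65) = 14155777 / 306708480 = 0.05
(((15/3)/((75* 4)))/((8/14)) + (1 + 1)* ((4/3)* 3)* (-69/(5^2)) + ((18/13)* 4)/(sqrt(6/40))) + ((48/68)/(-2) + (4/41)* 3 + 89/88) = -194125937/9200400 + 48* sqrt(15)/13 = -6.80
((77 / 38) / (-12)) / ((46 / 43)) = -3311 / 20976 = -0.16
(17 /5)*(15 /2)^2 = 765 /4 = 191.25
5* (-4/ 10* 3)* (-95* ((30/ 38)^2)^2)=1518750/ 6859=221.42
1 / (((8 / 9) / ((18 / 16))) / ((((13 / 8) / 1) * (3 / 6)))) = 1053 / 1024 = 1.03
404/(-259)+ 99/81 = -787/2331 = -0.34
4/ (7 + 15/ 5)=2/ 5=0.40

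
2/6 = 1/3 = 0.33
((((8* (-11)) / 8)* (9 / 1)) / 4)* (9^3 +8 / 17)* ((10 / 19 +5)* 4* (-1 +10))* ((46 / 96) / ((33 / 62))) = -8355607785 / 2584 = -3233594.34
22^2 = 484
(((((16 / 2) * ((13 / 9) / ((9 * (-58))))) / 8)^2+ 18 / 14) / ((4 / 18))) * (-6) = -198642019 / 5722164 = -34.71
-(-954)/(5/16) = 15264/5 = 3052.80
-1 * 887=-887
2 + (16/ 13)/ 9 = 2.14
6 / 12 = 1 / 2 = 0.50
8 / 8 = 1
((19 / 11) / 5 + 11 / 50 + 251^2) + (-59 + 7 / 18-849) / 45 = 1402910603 / 22275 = 62981.40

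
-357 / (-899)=357 / 899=0.40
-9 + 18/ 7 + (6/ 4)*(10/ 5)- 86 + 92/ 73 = -45054/ 511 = -88.17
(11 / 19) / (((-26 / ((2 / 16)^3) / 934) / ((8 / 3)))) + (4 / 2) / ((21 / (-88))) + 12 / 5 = -6.09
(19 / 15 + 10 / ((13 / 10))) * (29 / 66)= 50663 / 12870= 3.94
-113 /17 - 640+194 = -7695 /17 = -452.65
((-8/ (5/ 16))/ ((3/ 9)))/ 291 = -0.26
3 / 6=1 / 2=0.50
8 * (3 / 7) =24 / 7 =3.43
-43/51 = -0.84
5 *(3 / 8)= 15 / 8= 1.88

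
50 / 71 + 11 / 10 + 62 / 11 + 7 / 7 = 65921 / 7810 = 8.44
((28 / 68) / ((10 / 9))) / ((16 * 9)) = 7 / 2720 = 0.00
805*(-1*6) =-4830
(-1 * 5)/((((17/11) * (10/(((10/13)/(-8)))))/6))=165/884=0.19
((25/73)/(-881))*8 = -200/64313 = -0.00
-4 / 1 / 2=-2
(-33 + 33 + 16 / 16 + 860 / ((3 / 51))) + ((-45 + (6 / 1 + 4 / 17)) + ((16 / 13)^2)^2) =7081328890 / 485537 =14584.53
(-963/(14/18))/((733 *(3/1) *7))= -2889/35917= -0.08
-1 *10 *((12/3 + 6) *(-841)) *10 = 841000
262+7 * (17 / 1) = 381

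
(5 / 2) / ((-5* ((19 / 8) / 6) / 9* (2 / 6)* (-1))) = 648 / 19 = 34.11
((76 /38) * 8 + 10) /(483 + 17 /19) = 247 /4597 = 0.05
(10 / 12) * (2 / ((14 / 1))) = 0.12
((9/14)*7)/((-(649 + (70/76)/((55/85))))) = -1881/271877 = -0.01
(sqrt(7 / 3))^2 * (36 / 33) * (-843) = -23604 / 11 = -2145.82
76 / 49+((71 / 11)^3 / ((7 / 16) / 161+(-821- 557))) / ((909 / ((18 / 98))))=5180815906620 / 3340347806257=1.55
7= 7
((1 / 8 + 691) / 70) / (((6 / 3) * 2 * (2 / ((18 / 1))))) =49761 / 2240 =22.21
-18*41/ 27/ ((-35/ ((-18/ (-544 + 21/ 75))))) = 0.03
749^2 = 561001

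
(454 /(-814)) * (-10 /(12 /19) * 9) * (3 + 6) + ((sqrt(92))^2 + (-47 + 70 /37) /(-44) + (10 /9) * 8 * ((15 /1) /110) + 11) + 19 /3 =122377 /148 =826.87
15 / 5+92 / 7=113 / 7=16.14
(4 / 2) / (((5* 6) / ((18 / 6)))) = 1 / 5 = 0.20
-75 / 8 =-9.38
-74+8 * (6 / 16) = -71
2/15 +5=77/15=5.13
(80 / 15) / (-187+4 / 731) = -11696 / 410079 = -0.03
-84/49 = -12/7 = -1.71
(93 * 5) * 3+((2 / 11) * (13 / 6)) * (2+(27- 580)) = 38872 / 33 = 1177.94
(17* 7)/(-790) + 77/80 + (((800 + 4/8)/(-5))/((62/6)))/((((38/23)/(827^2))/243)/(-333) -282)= 7619922286354496359/8790776846990377760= 0.87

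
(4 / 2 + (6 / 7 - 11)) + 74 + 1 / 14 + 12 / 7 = 947 / 14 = 67.64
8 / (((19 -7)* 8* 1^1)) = 1 / 12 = 0.08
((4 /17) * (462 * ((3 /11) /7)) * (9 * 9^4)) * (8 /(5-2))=11337408 /17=666906.35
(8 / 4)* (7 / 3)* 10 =140 / 3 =46.67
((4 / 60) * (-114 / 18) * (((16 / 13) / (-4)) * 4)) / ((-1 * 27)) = -304 / 15795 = -0.02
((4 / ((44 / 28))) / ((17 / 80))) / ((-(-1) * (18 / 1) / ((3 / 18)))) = 560 / 5049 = 0.11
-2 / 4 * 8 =-4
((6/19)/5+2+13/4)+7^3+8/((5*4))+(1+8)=135931/380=357.71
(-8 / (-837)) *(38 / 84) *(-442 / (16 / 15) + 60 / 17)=-353875 / 199206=-1.78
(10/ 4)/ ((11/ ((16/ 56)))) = 0.06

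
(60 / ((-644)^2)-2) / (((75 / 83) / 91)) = -223733887 / 1110900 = -201.40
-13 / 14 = -0.93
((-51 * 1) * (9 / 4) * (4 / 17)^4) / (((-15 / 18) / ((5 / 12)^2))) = 360 / 4913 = 0.07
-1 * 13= -13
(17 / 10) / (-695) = -17 / 6950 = -0.00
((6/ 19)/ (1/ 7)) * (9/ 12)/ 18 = 7/ 76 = 0.09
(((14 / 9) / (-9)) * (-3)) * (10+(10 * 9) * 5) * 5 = 32200 / 27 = 1192.59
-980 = -980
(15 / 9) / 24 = 5 / 72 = 0.07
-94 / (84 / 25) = -1175 / 42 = -27.98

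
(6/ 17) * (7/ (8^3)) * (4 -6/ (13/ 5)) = 231/ 28288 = 0.01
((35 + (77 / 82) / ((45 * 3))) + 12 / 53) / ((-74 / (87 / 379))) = -599481359 / 5484956220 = -0.11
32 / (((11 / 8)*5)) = 256 / 55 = 4.65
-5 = -5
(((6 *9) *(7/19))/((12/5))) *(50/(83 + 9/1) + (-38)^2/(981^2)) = 844390715/186911892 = 4.52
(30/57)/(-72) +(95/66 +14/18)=16627/7524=2.21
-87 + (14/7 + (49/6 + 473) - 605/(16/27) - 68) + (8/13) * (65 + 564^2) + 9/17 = 2069611711/10608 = 195099.14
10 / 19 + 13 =257 / 19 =13.53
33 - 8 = 25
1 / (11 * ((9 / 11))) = 1 / 9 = 0.11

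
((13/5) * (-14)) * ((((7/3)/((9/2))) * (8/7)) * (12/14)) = -832/45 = -18.49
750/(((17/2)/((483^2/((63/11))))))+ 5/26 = 1588587085/442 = 3594088.43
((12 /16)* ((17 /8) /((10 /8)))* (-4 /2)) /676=-51 /13520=-0.00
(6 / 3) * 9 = 18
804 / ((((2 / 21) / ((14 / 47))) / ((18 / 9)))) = 236376 / 47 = 5029.28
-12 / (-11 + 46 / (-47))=564 / 563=1.00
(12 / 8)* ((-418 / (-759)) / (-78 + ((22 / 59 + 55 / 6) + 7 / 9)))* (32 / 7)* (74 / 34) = -23890752 / 196732823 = -0.12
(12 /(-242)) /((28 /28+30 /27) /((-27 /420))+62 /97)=23571 /15306379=0.00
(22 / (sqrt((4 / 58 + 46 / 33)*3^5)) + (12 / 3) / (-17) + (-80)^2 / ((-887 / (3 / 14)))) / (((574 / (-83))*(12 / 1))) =3901747 / 181762266- 913*sqrt(4466) / 4339440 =0.01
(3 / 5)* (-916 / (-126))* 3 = 458 / 35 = 13.09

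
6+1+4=11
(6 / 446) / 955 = 3 / 212965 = 0.00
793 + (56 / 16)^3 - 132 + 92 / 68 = 95911 / 136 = 705.23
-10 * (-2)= 20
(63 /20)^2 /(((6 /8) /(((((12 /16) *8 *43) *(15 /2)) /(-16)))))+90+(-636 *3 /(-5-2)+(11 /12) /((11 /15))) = -2769047 /2240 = -1236.18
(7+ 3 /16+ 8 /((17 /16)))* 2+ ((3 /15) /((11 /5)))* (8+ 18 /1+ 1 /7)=333119 /10472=31.81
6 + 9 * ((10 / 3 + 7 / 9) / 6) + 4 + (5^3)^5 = 183105468847 / 6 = 30517578141.17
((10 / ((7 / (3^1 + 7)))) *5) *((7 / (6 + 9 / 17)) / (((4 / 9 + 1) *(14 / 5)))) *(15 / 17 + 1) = 120000 / 3367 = 35.64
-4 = -4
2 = 2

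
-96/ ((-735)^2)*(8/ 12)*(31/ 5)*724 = -1436416/ 2701125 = -0.53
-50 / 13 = -3.85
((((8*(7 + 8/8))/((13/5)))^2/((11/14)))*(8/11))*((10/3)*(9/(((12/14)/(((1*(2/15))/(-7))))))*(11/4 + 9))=-269516800/61347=-4393.32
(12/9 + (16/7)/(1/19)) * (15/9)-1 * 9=4133/63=65.60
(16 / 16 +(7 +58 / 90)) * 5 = 43.22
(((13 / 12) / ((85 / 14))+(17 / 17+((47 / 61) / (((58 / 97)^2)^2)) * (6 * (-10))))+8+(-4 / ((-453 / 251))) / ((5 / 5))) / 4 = -2327499158631923 / 26580242387280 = -87.57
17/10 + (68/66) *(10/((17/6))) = 587/110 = 5.34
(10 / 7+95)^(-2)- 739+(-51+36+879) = 56953174 / 455625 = 125.00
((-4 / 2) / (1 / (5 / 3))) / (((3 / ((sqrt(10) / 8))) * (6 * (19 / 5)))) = -25 * sqrt(10) / 4104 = -0.02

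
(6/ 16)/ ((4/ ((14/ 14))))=3/ 32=0.09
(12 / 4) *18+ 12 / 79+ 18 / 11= 48480 / 869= 55.79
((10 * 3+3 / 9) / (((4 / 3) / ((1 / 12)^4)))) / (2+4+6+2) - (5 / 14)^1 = -414629 / 1161216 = -0.36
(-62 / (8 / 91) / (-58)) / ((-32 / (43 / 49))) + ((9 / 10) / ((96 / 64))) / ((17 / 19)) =1489211 / 4417280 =0.34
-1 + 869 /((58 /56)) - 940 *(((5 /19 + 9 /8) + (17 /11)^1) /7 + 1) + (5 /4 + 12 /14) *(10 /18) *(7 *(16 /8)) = -183100924 /381843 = -479.52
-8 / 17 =-0.47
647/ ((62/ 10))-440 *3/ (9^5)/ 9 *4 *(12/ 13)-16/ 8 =2435493961/ 23796747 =102.35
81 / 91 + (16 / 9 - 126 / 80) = 35803 / 32760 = 1.09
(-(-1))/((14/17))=17/14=1.21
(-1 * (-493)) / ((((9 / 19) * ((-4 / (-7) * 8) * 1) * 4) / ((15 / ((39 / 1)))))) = 327845 / 14976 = 21.89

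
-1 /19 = -0.05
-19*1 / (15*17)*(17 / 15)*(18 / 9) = -38 / 225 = -0.17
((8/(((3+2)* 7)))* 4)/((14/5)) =16/49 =0.33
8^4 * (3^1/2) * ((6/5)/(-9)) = -4096/5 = -819.20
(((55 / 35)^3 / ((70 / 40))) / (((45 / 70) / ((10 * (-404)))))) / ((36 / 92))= -989412160 / 27783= -35612.14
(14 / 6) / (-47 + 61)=1 / 6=0.17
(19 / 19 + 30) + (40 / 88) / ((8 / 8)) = 346 / 11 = 31.45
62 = 62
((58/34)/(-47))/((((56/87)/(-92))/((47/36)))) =19343/2856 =6.77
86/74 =43/37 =1.16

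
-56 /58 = -28 /29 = -0.97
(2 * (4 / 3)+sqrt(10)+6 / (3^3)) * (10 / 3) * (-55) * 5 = -2750 * sqrt(10) / 3-71500 / 27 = -5546.90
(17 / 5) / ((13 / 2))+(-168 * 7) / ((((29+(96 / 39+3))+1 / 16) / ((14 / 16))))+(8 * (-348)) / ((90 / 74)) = -3246372386 / 1400295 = -2318.35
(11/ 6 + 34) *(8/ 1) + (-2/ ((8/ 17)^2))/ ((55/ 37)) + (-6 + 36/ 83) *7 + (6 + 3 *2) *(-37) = -88687837/ 438240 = -202.37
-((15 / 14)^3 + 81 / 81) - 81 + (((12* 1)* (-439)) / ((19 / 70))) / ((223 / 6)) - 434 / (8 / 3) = -8931108293 / 11626328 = -768.18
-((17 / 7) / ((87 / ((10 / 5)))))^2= -1156 / 370881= -0.00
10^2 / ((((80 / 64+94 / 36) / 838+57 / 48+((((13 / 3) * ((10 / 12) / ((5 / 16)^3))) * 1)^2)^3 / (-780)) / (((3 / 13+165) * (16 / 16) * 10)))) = -28025582653828125000000000 / 596916854554105751801584370051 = -0.00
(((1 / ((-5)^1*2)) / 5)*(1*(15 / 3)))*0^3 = 0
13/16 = 0.81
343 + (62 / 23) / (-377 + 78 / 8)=342.99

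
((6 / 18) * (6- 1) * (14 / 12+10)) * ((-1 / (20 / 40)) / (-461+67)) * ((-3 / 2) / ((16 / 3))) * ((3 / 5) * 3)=-603 / 12608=-0.05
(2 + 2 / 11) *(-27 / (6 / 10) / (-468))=30 / 143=0.21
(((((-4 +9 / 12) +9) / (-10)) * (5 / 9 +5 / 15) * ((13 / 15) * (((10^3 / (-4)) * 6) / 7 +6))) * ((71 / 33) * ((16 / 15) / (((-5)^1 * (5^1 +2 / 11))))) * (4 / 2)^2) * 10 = -5434624 / 16625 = -326.89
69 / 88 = 0.78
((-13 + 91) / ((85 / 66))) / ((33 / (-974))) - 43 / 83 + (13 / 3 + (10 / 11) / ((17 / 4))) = -415236566 / 232815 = -1783.55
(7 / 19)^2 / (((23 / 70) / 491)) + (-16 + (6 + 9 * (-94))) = -5423238 / 8303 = -653.17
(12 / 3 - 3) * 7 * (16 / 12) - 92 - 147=-689 / 3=-229.67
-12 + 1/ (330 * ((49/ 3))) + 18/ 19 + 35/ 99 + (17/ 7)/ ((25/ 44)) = -29607563/ 4608450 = -6.42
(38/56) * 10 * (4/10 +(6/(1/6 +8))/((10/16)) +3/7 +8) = 46569/686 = 67.88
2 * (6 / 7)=12 / 7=1.71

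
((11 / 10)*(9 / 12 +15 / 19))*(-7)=-9009 / 760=-11.85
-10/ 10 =-1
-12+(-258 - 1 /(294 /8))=-270.03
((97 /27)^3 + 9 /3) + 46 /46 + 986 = 20398843 /19683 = 1036.37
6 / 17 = 0.35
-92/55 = -1.67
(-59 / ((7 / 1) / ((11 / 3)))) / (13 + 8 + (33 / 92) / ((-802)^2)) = -38404424432 / 26096073381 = -1.47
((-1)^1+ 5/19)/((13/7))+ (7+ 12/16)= 7265/988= 7.35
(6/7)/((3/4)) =8/7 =1.14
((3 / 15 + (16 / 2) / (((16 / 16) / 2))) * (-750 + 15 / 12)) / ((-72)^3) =599 / 18432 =0.03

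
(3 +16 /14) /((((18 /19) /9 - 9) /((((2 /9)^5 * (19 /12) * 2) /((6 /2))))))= -167504 /628694703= -0.00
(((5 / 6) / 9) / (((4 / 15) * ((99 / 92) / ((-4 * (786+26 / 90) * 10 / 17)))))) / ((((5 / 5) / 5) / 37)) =-15055466500 / 136323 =-110439.67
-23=-23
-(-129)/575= 129/575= 0.22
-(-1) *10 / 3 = 10 / 3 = 3.33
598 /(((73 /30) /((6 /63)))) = 23.41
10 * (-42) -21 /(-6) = -833 /2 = -416.50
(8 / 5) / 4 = 2 / 5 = 0.40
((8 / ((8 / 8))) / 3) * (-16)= -128 / 3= -42.67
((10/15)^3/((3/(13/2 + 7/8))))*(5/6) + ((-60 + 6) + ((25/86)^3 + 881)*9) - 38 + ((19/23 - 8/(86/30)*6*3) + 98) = 28035574137617/3554916984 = 7886.42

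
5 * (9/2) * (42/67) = 945/67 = 14.10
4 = 4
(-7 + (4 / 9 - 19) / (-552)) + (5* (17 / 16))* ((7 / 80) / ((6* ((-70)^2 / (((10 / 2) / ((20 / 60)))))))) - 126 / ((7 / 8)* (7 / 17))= -15877016003 / 44513280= -356.68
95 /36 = 2.64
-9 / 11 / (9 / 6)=-6 / 11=-0.55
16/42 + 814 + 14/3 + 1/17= 292421/357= 819.11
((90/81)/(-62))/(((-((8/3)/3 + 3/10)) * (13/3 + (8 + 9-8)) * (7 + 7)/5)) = 75/185752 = 0.00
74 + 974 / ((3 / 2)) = 2170 / 3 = 723.33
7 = 7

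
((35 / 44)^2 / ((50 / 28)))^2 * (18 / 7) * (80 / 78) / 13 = 252105 / 9897316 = 0.03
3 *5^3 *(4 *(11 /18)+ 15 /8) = 38875 /24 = 1619.79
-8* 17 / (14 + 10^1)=-17 / 3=-5.67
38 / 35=1.09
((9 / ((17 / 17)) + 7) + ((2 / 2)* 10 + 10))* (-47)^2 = 79524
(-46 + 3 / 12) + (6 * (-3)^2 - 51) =-171 / 4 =-42.75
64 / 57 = 1.12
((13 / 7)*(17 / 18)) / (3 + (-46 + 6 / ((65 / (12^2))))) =-14365 / 243306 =-0.06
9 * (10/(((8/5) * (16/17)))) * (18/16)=34425/512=67.24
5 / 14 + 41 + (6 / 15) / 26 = 37649 / 910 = 41.37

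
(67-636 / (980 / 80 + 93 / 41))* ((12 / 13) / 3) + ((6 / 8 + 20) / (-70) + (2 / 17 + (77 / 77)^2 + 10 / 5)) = 1467113757 / 147336280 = 9.96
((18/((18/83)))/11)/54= 83/594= 0.14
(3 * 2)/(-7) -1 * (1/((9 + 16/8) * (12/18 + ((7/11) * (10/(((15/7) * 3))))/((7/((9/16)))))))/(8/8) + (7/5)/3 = -10597/20685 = -0.51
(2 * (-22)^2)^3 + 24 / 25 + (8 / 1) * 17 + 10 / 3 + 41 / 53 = 3605481507941 / 3975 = 907039373.07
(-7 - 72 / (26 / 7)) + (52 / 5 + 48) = 2081 / 65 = 32.02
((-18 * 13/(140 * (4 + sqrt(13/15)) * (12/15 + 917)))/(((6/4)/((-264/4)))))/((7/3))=35640/3926419 - 594 * sqrt(195)/3926419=0.01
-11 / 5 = -2.20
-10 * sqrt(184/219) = -20 * sqrt(10074)/219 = -9.17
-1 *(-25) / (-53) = -25 / 53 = -0.47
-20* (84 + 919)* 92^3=-15620481280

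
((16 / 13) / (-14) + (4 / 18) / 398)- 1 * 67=-10933964 / 162981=-67.09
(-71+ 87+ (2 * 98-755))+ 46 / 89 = -48281 / 89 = -542.48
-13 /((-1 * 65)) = 1 /5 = 0.20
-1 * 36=-36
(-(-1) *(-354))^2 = 125316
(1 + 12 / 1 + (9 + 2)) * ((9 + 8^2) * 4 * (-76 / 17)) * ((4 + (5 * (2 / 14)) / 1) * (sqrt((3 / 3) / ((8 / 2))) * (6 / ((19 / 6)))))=-16651008 / 119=-139924.44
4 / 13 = 0.31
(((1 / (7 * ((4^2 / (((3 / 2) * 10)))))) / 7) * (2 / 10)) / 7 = 3 / 5488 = 0.00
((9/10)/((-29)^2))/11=9/92510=0.00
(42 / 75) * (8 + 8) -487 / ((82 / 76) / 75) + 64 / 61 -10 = -2116623176 / 62525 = -33852.43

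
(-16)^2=256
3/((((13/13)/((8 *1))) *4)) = 6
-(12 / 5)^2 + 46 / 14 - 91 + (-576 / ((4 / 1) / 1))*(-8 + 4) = 84442 / 175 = 482.53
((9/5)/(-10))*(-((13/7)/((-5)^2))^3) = 19773/267968750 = 0.00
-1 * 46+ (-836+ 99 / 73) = -64287 / 73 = -880.64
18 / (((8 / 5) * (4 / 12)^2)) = 405 / 4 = 101.25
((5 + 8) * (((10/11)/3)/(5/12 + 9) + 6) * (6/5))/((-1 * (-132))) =48737/68365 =0.71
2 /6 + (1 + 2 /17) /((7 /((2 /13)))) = 1661 /4641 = 0.36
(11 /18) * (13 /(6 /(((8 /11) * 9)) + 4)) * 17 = 4862 /177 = 27.47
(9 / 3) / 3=1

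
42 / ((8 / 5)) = 105 / 4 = 26.25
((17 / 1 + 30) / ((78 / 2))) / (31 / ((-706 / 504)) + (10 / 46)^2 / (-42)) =-0.05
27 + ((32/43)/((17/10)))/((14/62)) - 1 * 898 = -4446987/5117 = -869.06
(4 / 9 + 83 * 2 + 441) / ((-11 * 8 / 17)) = -8449 / 72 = -117.35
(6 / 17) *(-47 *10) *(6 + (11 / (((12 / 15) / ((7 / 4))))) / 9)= -293515 / 204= -1438.80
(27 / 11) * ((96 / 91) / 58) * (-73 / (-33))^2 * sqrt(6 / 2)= 767376 * sqrt(3) / 3512509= 0.38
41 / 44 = 0.93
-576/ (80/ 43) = -1548/ 5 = -309.60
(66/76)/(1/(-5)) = -165/38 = -4.34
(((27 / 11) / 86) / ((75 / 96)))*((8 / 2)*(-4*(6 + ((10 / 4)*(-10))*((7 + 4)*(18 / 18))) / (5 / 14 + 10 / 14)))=8676864 / 59125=146.75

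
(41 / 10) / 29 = 41 / 290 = 0.14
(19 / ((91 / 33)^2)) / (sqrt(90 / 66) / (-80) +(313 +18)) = 331056 * sqrt(165) / 12774426920437 +96429991680 / 12774426920437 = 0.01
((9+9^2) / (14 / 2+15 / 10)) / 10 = 18 / 17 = 1.06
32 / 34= 16 / 17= 0.94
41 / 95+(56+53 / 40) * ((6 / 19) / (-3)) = -2129 / 380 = -5.60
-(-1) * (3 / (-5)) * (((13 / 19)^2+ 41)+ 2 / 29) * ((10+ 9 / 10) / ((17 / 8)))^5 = -88496.35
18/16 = 9/8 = 1.12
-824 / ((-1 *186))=412 / 93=4.43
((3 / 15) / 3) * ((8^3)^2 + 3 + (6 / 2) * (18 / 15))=1310753 / 75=17476.71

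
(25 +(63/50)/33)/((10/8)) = 27542/1375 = 20.03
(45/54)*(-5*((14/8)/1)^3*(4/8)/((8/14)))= -60025/3072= -19.54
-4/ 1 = -4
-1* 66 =-66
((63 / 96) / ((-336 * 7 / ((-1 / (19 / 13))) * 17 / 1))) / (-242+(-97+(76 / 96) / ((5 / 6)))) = -65 / 1956687488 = -0.00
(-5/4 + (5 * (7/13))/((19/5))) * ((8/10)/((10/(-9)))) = 963/2470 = 0.39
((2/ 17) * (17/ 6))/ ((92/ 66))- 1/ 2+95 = 2179/ 23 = 94.74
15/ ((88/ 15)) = 225/ 88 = 2.56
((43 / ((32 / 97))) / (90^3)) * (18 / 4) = 4171 / 5184000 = 0.00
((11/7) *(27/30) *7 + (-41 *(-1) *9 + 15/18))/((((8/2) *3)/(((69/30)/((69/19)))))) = 13528/675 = 20.04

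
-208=-208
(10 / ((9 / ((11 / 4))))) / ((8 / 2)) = 55 / 72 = 0.76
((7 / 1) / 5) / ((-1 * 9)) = -7 / 45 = -0.16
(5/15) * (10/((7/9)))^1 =30/7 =4.29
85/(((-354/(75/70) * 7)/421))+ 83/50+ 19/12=-2651608/216825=-12.23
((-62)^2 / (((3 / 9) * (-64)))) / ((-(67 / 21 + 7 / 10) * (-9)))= -33635 / 6536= -5.15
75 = 75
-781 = -781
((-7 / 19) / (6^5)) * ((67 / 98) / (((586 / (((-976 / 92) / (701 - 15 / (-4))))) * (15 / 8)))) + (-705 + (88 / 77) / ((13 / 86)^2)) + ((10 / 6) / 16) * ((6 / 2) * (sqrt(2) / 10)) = -145632928168048526 / 222345513401895 + sqrt(2) / 32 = -654.94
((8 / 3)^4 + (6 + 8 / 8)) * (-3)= -4663 / 27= -172.70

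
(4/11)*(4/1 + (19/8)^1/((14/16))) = 188/77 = 2.44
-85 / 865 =-17 / 173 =-0.10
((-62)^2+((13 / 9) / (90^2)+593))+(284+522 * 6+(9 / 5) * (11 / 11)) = 572614933 / 72900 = 7854.80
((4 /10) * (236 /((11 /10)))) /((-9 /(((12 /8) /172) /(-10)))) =59 /7095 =0.01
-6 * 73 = -438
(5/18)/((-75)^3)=-1/1518750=-0.00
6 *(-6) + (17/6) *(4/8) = -415/12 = -34.58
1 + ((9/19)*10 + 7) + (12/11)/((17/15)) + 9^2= 336467/3553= 94.70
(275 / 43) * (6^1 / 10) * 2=330 / 43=7.67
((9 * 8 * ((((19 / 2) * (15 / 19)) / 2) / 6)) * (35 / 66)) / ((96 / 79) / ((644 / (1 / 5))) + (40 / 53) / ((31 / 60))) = 18285152375 / 1119561168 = 16.33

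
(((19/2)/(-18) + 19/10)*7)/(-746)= -1729/134280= -0.01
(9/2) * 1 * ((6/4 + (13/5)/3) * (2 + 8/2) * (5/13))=24.58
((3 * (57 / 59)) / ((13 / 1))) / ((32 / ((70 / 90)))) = 133 / 24544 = 0.01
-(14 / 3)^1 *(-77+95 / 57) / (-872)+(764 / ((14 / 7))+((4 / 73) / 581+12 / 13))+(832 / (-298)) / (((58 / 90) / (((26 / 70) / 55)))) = 98335254227225627 / 257091846601590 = 382.49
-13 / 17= -0.76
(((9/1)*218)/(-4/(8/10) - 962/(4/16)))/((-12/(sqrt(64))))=1308/3853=0.34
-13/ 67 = -0.19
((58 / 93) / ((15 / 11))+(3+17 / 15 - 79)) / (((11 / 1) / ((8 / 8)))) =-103801 / 15345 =-6.76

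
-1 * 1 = -1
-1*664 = -664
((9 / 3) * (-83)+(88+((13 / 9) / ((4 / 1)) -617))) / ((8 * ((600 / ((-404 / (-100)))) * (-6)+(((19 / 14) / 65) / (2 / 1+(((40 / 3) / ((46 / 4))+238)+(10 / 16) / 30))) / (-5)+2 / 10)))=155704578199625 / 1427042989783584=0.11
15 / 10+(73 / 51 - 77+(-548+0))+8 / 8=-63349 / 102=-621.07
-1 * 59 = -59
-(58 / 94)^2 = -841 / 2209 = -0.38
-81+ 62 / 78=-3128 / 39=-80.21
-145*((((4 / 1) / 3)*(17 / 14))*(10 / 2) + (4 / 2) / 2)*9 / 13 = -83085 / 91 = -913.02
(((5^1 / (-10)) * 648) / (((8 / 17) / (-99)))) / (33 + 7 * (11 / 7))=1549.12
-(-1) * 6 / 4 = 3 / 2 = 1.50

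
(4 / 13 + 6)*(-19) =-1558 / 13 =-119.85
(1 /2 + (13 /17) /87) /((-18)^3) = -1505 /17251056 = -0.00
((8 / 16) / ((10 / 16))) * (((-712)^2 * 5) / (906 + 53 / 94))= 190610944 / 85217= 2236.77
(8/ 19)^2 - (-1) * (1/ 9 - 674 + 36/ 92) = -673.32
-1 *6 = -6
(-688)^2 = 473344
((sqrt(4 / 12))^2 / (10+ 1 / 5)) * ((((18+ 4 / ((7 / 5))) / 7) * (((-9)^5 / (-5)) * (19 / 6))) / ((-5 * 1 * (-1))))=3033369 / 4165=728.30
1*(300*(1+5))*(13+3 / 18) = 23700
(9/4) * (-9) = -20.25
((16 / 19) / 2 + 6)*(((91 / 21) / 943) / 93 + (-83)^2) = 44234.63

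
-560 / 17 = -32.94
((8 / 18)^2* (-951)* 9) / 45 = -5072 / 135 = -37.57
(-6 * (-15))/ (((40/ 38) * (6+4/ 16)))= 342/ 25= 13.68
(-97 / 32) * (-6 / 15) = 97 / 80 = 1.21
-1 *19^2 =-361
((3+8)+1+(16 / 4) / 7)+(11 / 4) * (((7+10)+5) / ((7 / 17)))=319 / 2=159.50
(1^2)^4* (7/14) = 1/2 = 0.50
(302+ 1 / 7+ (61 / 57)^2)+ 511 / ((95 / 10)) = 8121016 / 22743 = 357.08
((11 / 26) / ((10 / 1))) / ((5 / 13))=11 / 100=0.11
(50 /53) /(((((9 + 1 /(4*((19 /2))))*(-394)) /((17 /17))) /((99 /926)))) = -0.00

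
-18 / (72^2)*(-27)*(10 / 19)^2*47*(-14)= -24675 / 1444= -17.09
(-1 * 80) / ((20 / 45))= -180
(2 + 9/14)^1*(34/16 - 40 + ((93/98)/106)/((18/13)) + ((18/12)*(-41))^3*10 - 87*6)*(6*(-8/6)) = 2682778303936/54537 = 49191893.65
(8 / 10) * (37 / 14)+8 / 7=114 / 35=3.26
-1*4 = -4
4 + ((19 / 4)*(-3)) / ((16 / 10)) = -157 / 32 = -4.91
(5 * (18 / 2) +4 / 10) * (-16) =-726.40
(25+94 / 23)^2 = 447561 / 529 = 846.05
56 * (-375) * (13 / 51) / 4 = -1338.24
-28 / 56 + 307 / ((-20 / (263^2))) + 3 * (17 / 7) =-148643231 / 140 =-1061737.36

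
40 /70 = 4 /7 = 0.57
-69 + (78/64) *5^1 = -2013/32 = -62.91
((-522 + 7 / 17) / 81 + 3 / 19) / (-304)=82171 / 3976776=0.02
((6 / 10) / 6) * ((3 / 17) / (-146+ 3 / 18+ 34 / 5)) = -9 / 70907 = -0.00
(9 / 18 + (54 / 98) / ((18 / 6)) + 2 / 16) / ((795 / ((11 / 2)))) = 3487 / 623280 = 0.01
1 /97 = 0.01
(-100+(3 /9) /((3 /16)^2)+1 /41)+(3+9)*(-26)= -445561 /1107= -402.49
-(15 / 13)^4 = -50625 / 28561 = -1.77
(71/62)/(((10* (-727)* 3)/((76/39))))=-1349/13184145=-0.00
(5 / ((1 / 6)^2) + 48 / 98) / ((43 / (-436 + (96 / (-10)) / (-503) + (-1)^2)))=-9675132588 / 5299105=-1825.81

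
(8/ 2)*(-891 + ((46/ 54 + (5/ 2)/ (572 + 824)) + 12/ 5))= -334609357/ 94230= -3550.99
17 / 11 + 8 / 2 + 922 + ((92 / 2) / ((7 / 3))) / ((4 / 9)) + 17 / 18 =674183 / 693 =972.85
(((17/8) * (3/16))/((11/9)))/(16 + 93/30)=2295/134464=0.02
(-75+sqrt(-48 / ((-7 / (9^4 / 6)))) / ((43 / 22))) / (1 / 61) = -4575+217404* sqrt(14) / 301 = -1872.50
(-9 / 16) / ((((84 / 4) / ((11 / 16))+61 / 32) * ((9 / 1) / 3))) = -66 / 11423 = -0.01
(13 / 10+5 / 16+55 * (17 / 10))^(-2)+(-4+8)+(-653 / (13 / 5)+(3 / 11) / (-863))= -1765914756613688 / 7144996187329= -247.15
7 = 7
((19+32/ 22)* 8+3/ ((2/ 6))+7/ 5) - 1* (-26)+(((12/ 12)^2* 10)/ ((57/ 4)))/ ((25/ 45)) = 210358/ 1045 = 201.30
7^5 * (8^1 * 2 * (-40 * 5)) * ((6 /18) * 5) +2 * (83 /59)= -15865807502 /177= -89637330.52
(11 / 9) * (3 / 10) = 0.37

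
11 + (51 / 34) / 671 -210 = -267055 / 1342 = -199.00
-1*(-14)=14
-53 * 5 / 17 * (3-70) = 17755 / 17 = 1044.41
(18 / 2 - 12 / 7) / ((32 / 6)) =153 / 112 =1.37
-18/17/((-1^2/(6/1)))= 108/17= 6.35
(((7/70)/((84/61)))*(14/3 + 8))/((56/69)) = 26657/23520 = 1.13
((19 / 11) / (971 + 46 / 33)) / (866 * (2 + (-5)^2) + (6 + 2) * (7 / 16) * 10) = 57 / 751428113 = 0.00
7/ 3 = 2.33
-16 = -16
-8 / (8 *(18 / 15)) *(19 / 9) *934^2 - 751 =-1535451.37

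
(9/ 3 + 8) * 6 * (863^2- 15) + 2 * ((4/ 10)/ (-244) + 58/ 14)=104943303823/ 2135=49153772.28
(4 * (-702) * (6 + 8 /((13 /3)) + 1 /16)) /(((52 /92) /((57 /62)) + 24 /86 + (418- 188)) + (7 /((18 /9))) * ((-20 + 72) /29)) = -72610397055 /775458212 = -93.64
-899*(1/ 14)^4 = -899/ 38416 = -0.02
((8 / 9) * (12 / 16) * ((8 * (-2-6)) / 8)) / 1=-5.33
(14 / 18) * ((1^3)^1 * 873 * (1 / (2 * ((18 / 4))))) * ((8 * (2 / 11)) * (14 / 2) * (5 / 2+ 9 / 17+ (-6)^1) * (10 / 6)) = -19202120 / 5049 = -3803.15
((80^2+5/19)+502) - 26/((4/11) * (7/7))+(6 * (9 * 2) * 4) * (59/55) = 15244839/2090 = 7294.18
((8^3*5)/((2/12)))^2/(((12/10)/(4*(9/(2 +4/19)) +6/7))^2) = 2359296000000/49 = 48148897959.18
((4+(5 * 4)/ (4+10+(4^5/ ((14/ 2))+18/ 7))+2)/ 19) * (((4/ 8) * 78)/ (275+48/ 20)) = 22685/ 500707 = 0.05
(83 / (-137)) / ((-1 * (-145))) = -83 / 19865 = -0.00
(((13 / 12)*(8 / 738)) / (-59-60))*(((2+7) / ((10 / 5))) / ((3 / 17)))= -13 / 5166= -0.00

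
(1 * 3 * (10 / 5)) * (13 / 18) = 13 / 3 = 4.33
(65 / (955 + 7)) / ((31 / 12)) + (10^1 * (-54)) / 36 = -17175 / 1147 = -14.97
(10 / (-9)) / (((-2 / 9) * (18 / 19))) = 95 / 18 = 5.28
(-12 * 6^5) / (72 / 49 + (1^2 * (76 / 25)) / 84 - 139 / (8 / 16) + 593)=-171460800 / 581579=-294.82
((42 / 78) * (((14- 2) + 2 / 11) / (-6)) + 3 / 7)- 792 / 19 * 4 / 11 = -902788 / 57057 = -15.82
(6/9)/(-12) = -1/18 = -0.06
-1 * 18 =-18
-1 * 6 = -6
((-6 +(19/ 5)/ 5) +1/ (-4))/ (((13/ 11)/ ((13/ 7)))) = -6039/ 700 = -8.63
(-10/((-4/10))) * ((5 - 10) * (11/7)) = -1375/7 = -196.43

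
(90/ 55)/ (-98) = -9/ 539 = -0.02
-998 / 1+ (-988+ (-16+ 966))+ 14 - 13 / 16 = -1022.81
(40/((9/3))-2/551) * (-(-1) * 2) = 44068/1653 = 26.66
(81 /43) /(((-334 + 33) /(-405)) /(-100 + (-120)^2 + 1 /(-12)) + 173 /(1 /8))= 1876435065 /1378647009652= 0.00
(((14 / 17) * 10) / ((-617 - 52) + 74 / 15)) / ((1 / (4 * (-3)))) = 3600 / 24191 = 0.15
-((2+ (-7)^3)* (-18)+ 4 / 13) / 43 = -79798 / 559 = -142.75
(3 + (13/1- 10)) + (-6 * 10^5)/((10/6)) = -359994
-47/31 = -1.52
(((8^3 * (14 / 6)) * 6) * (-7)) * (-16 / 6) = 401408 / 3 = 133802.67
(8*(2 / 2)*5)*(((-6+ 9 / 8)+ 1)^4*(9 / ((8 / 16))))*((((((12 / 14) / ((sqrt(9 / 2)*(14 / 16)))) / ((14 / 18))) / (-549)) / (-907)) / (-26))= -41558445*sqrt(2) / 7894498976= -0.01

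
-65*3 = -195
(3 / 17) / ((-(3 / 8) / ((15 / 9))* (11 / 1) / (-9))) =120 / 187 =0.64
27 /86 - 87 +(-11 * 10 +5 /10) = -8436 /43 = -196.19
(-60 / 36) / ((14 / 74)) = -185 / 21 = -8.81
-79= -79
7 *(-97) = -679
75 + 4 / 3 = 229 / 3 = 76.33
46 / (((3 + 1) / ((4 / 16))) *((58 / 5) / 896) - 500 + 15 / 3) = -6440 / 69271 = -0.09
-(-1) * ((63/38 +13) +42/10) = 3583/190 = 18.86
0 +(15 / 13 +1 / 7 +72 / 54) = 718 / 273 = 2.63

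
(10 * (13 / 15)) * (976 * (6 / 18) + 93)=32630 / 9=3625.56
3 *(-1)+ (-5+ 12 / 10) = -34 / 5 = -6.80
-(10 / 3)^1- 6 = -28 / 3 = -9.33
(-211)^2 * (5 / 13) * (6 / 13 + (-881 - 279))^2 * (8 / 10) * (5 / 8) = 25290763542490 / 2197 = 11511499109.01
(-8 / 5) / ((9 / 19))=-152 / 45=-3.38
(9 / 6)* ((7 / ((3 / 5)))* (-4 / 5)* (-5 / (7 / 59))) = 590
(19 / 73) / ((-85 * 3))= -19 / 18615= -0.00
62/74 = 31/37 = 0.84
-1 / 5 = -0.20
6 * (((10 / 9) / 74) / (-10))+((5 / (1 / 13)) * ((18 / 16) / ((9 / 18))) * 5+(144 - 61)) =361523 / 444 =814.24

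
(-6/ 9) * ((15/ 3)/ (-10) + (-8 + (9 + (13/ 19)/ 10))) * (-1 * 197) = 7092/ 95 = 74.65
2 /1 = 2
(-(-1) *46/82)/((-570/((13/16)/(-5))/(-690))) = -0.11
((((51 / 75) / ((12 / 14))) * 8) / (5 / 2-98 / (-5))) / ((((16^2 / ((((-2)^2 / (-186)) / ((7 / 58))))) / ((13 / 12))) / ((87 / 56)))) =-841 / 2499840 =-0.00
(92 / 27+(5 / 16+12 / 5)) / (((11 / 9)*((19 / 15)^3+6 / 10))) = 2974275 / 1563584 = 1.90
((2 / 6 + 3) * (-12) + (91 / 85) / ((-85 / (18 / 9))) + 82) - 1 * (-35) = 556143 / 7225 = 76.97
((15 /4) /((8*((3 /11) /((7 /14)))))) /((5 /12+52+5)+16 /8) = 165 /11408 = 0.01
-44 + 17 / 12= -511 / 12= -42.58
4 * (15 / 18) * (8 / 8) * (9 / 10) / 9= 1 / 3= 0.33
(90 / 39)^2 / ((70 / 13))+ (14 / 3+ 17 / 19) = 33977 / 5187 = 6.55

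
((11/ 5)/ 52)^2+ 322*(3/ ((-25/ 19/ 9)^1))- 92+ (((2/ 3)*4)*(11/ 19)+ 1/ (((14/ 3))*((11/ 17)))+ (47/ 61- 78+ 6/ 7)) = -122597939726767/ 18098480400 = -6773.94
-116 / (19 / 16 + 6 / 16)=-1856 / 25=-74.24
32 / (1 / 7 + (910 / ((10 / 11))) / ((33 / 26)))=672 / 16565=0.04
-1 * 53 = -53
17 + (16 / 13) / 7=1563 / 91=17.18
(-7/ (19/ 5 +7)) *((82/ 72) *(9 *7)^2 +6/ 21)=-632875/ 216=-2929.98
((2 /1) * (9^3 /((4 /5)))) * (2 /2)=3645 /2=1822.50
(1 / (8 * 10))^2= 1 / 6400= 0.00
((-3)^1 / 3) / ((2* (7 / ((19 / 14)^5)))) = -2476099 / 7529536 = -0.33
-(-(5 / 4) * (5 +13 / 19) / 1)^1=135 / 19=7.11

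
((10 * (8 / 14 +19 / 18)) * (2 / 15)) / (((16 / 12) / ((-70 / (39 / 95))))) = -97375 / 351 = -277.42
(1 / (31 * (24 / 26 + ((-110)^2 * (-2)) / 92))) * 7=-0.00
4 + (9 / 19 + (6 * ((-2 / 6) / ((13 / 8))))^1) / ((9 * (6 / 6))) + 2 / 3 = 10187 / 2223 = 4.58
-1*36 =-36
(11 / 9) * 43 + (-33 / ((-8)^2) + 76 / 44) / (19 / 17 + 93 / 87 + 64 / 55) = 2768892829 / 52324992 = 52.92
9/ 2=4.50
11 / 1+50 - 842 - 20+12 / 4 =-798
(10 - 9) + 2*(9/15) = 11/5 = 2.20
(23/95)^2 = 529/9025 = 0.06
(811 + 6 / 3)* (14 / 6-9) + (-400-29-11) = -5860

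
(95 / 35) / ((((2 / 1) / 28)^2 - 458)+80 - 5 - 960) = -532 / 263227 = -0.00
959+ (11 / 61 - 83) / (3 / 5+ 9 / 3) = 171287 / 183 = 935.99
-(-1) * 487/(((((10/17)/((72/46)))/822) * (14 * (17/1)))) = 3602826/805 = 4475.56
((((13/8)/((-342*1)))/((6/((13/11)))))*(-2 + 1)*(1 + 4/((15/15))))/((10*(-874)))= -169/315646848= -0.00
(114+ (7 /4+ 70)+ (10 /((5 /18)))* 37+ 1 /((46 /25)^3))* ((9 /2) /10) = 1329726051 /1946720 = 683.06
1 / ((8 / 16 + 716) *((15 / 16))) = 32 / 21495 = 0.00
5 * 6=30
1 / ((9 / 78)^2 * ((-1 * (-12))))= 169 / 27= 6.26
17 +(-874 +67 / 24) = -854.21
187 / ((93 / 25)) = 4675 / 93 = 50.27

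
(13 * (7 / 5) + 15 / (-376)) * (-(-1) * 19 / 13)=648679 / 24440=26.54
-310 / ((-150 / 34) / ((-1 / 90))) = -527 / 675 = -0.78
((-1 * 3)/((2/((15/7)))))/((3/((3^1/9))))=-5/14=-0.36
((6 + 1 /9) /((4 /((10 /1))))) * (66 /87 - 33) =-257125 /522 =-492.58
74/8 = 37/4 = 9.25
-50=-50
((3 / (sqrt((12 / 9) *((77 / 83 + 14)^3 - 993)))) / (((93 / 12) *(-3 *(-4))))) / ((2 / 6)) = 0.00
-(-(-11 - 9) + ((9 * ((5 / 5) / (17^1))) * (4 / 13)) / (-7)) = -30904 / 1547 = -19.98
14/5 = 2.80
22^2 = 484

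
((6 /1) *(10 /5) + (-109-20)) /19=-117 /19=-6.16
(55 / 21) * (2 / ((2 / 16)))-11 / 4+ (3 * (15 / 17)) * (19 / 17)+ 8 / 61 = 62557009 / 1480836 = 42.24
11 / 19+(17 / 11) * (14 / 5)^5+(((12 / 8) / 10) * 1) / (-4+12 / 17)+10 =40453680173 / 146300000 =276.51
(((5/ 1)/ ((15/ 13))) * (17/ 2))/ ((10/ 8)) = 442/ 15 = 29.47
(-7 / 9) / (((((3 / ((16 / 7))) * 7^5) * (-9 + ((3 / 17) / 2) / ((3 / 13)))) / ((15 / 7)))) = 0.00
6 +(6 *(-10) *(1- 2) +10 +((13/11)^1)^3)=103353/1331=77.65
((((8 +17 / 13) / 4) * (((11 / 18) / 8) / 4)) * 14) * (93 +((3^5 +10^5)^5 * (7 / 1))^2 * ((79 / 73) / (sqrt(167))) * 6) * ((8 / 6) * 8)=16739514890214512031685810000000000000000000000000000.00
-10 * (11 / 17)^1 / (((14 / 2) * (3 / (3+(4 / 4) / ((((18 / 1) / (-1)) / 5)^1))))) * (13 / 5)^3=-169169 / 11475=-14.74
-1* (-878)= 878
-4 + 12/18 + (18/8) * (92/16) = 461/48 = 9.60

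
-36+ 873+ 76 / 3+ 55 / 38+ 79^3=56304917 / 114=493902.78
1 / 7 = 0.14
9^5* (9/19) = 531441/19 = 27970.58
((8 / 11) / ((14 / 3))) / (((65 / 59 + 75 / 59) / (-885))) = -31329 / 539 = -58.12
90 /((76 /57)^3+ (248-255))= -19.44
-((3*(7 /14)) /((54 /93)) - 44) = 497 /12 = 41.42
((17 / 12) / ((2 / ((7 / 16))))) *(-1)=-119 / 384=-0.31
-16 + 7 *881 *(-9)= -55519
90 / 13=6.92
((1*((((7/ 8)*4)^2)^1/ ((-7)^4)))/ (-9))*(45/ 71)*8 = -10/ 3479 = -0.00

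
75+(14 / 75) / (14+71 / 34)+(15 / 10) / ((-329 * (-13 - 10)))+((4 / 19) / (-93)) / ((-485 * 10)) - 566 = -17416480664530207 / 35472299972550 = -490.99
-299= -299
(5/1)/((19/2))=10/19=0.53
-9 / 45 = -1 / 5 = -0.20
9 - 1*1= 8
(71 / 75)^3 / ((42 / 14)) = 357911 / 1265625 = 0.28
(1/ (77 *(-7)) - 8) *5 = -21565/ 539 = -40.01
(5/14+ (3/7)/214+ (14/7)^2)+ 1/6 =20339/4494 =4.53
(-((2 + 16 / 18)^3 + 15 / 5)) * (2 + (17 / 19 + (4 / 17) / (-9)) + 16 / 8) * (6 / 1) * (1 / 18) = -44.00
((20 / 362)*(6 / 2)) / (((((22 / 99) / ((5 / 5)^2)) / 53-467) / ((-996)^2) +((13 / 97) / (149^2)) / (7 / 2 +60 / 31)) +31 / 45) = 51511297214820607200 / 213950255695121865787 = 0.24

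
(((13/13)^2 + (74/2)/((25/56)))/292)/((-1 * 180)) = -233/146000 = -0.00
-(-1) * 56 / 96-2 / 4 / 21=47 / 84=0.56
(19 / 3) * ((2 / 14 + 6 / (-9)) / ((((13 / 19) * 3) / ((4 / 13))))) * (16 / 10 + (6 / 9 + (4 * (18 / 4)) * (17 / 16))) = -10193557 / 958230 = -10.64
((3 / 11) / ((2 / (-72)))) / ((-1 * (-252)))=-3 / 77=-0.04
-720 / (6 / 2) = -240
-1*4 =-4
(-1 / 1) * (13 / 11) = -13 / 11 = -1.18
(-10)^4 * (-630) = -6300000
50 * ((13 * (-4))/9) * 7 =-18200/9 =-2022.22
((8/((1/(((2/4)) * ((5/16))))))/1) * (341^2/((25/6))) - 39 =348453/10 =34845.30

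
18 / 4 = 9 / 2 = 4.50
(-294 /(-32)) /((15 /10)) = 49 /8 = 6.12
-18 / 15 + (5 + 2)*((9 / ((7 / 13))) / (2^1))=573 / 10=57.30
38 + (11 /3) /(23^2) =60317 /1587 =38.01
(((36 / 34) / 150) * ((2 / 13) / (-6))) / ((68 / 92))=-23 / 93925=-0.00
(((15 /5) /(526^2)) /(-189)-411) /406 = -7163971669 /7076818728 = -1.01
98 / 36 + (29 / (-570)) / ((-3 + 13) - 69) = 137366 / 50445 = 2.72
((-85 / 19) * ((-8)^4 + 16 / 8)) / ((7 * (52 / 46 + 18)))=-801159 / 5852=-136.90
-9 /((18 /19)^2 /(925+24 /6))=-335369 /36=-9315.81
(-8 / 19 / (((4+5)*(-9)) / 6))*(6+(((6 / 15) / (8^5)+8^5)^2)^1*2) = 7205759429294161921 / 107583897600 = 66978047.74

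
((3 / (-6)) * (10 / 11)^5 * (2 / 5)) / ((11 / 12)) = -240000 / 1771561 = -0.14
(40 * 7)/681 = 280/681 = 0.41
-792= -792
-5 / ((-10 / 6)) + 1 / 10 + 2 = 51 / 10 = 5.10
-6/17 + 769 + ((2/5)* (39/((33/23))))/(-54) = 19399412/25245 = 768.45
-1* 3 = -3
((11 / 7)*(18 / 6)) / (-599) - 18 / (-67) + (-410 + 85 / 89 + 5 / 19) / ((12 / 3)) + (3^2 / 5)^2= -98.69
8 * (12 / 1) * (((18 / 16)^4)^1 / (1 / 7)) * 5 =688905 / 128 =5382.07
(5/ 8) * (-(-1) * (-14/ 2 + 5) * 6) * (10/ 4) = -75/ 4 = -18.75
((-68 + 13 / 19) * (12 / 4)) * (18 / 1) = -69066 / 19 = -3635.05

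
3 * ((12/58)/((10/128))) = 1152/145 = 7.94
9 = 9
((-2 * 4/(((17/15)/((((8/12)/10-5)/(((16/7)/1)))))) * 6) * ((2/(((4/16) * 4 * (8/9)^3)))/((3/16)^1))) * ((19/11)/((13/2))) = 3587409/9724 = 368.92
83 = 83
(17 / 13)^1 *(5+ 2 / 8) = 357 / 52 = 6.87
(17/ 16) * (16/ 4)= 17/ 4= 4.25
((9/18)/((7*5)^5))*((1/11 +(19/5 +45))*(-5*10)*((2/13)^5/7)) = -86048/300315469829375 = -0.00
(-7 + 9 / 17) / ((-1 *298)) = 55 / 2533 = 0.02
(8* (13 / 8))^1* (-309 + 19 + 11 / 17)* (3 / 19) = -191841 / 323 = -593.93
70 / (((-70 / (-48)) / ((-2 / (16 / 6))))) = -36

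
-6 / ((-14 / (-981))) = -2943 / 7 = -420.43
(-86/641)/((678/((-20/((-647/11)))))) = -9460/140592453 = -0.00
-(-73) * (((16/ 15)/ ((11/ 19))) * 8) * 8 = 1420288/ 165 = 8607.81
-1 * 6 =-6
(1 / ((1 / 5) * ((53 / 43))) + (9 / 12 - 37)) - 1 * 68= -21241 / 212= -100.19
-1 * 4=-4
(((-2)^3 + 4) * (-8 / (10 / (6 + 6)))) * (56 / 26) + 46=8366 / 65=128.71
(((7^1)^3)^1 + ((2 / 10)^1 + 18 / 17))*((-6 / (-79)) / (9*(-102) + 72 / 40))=-0.03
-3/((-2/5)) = 15/2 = 7.50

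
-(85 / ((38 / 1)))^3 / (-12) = 614125 / 658464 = 0.93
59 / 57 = 1.04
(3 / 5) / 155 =3 / 775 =0.00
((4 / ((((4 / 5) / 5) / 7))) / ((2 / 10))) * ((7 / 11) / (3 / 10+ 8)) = 61250 / 913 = 67.09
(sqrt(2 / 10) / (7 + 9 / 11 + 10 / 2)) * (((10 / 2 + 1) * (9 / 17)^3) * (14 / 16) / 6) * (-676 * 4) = -6324318 * sqrt(5) / 1154555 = -12.25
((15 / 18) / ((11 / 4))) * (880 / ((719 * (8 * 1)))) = 100 / 2157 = 0.05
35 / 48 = 0.73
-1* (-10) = 10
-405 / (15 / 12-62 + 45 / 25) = 900 / 131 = 6.87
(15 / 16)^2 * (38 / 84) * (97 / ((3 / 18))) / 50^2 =16587 / 179200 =0.09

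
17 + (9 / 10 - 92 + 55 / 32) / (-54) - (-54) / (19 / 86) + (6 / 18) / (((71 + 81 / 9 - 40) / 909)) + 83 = 6450599 / 18240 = 353.65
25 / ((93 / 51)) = 425 / 31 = 13.71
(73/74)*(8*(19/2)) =2774/37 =74.97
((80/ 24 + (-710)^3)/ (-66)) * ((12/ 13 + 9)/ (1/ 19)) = 39874538765/ 39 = 1022424070.90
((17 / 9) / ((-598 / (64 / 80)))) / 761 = -0.00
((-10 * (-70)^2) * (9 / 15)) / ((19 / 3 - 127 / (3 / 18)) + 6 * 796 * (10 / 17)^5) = 17890198200 / 255145117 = 70.12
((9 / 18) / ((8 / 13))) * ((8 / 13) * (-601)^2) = 361201 / 2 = 180600.50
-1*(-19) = 19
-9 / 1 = -9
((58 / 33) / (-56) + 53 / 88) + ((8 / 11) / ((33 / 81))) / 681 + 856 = 3952620767 / 4614456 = 856.57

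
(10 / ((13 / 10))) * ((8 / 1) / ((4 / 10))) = 2000 / 13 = 153.85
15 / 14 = 1.07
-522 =-522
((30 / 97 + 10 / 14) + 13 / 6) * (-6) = -12997 / 679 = -19.14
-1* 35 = -35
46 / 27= 1.70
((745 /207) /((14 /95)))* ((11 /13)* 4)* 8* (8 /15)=19930240 /56511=352.68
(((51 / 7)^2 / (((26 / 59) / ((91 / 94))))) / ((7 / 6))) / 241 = 460377 / 1110046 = 0.41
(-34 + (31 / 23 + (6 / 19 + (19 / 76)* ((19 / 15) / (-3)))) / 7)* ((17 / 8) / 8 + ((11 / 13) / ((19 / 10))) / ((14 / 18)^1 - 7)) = -399366084379 / 60929406720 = -6.55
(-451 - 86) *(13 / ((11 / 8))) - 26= -56134 / 11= -5103.09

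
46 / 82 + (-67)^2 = 184072 / 41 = 4489.56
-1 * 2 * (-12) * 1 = 24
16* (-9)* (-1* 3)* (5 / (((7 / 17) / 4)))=146880 / 7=20982.86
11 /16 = 0.69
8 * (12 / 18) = 16 / 3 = 5.33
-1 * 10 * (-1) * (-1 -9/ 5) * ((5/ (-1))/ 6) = 70/ 3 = 23.33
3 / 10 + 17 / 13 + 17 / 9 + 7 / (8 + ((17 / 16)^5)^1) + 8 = 28104300031 / 2295180810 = 12.24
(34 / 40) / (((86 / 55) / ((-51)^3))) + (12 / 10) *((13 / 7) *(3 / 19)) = -16495734609 / 228760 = -72109.35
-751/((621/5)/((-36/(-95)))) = -3004/1311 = -2.29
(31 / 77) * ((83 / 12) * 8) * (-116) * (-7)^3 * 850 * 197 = 4897889726800 / 33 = 148420900812.12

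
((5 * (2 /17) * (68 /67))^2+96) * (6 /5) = 2595264 /22445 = 115.63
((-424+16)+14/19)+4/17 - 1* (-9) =-398.03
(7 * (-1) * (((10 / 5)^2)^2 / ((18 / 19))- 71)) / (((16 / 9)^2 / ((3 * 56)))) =20134.41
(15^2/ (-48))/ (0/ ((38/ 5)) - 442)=75/ 7072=0.01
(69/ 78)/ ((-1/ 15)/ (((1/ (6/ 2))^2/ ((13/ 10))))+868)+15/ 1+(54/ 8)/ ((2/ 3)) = 113306893/ 4509544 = 25.13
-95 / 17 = -5.59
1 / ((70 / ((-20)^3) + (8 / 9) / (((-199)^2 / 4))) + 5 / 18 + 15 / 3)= 95042400 / 500789579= 0.19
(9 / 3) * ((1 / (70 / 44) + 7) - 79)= -7494 / 35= -214.11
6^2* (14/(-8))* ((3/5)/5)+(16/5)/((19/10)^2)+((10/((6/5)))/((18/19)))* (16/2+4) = 8031689/81225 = 98.88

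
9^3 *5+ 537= 4182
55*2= 110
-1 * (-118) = 118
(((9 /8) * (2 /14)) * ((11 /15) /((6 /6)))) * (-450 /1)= -1485 /28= -53.04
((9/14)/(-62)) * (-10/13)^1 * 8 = 180/2821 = 0.06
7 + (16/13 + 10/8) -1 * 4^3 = -2835/52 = -54.52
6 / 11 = 0.55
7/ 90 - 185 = -16643/ 90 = -184.92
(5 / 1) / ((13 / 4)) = 20 / 13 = 1.54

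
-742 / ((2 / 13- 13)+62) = -9646 / 639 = -15.10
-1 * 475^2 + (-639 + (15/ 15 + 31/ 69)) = -15612116/ 69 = -226262.55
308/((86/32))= 4928/43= 114.60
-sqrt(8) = -2 * sqrt(2) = -2.83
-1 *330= -330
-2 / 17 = -0.12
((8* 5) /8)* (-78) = -390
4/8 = 1/2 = 0.50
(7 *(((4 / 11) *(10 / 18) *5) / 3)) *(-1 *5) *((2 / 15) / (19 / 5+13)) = -250 / 2673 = -0.09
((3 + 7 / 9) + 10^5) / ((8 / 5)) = 62502.36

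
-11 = -11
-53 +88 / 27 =-1343 / 27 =-49.74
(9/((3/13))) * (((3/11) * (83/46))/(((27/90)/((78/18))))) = 70135/253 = 277.21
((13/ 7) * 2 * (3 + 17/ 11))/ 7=1300/ 539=2.41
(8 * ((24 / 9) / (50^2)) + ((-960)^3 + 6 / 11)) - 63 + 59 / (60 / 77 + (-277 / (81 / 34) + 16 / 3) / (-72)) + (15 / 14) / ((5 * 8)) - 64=-1064627289409626648373 / 1203327510000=-884736100.99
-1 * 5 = -5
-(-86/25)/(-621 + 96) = -86/13125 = -0.01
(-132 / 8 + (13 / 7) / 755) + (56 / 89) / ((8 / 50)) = -11820231 / 940730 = -12.56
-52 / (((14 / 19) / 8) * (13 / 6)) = -260.57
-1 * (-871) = 871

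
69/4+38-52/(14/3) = 1235/28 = 44.11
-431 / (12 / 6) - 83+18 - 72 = -705 / 2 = -352.50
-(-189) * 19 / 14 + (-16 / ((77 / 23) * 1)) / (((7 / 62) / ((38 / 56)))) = 1718797 / 7546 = 227.78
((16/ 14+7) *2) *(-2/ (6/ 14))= -76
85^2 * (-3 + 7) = 28900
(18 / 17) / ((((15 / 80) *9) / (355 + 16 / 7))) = 80032 / 357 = 224.18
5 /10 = 1 /2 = 0.50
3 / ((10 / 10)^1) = 3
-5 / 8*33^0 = -5 / 8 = -0.62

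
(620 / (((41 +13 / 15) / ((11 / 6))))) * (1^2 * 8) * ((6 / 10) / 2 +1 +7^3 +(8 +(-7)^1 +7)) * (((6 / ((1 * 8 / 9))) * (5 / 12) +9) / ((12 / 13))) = 4919499585 / 5024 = 979199.76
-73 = -73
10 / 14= 5 / 7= 0.71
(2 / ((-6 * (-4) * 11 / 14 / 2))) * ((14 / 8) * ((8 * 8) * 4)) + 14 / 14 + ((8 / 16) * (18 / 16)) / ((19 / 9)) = 96.30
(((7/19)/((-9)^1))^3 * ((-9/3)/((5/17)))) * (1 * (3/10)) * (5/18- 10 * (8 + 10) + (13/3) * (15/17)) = -738479/20000844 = -0.04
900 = 900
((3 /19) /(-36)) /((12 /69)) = -23 /912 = -0.03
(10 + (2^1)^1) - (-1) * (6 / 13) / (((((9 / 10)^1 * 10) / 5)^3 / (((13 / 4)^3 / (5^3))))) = 93481 / 7776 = 12.02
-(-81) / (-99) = -9 / 11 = -0.82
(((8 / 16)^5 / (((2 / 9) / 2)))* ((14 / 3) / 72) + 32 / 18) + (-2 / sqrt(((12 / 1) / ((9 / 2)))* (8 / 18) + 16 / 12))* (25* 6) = 2069 / 1152 - 450* sqrt(51) / 17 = -187.24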